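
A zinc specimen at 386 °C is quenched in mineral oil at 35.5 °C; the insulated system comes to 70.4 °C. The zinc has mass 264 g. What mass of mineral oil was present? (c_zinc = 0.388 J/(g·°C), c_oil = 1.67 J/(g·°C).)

m ≈ 555 g

Energy conservation, ΣQ = 0:
264·0.388·(70.4 − 386) + m·1.67·(70.4 − 35.5) = 0
58.28 m = 32328
m = 32328/58.28 ≈ 554.7 g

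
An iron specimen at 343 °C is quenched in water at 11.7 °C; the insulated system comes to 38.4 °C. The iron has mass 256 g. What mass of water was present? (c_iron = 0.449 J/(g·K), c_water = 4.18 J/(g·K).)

m ≈ 314 g

Conservation of energy gives ΣQ = 0:
256×0.449×(38.4 − 343) + m×4.18×(38.4 − 11.7) = 0
111.61 m = 35012
m = 35012/111.61 ≈ 313.7 g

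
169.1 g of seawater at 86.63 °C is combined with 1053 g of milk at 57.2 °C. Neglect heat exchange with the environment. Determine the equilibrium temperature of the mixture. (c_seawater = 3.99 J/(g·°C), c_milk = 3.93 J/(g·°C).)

Conservation of energy gives ΣQ = 0:
169.1·3.99·(T − 86.63) + 1053·3.93·(T − 57.2) = 0
674.71(T − 86.63) + 4138.3(T − 57.2) = 0
(674.71 + 4138.3) T = 674.71·86.63 + 4138.3·57.2
T = 295160/4813 ≈ 61.33 °C

T_f ≈ 61.3 °C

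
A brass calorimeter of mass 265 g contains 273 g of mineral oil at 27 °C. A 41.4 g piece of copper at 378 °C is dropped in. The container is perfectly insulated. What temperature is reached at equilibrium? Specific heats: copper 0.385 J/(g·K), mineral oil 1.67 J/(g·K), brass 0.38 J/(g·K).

T_f ≈ 36.8 °C

T_f is the heat-capacity-weighted average of the initial temperatures:
T_f = (15.94*378 + 455.91*27 + 100.7*27) / (15.94 + 455.91 + 100.7)
    = 21053 / 572.55 ≈ 36.77 °C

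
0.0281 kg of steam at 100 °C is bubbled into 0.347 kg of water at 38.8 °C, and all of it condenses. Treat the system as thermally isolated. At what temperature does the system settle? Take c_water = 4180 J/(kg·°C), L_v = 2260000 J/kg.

T_f ≈ 83.9 °C

Sum of m c ΔT and latent-heat terms is zero:
steam→water at 100 °C releases m L_v = 0.0281·2260000 = 63506
  condensate cools 100→T: 0.0281·4180·(T − 100) = 117.46(T − 100)
  water warms: 0.347·4180·(T − 38.8) = 1450.5(T − 38.8)
1567.9 T = 63506 + 11746 + 56278 = 131530
T ≈ 83.89 °C, under the boiling point, so the assumption holds.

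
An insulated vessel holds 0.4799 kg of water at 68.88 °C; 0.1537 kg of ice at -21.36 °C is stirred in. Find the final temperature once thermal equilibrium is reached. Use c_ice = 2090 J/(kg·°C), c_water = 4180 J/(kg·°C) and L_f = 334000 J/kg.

T_f ≈ 30.2 °C

Energy conservation, ΣQ = 0:
warm ice to 0 °C: 0.1537·2090·(0 − (-21.36)) = 6861.5; latent heat to melt: 0.1537·334000 = 51336; meltwater 0→T: 0.1537·4180·T = 642.47 T; water: 2006(T − 68.88)
2648.4 T = 138172 − 58197 = 79975
T ≈ 30.20 °C (positive, so assuming full melt was valid).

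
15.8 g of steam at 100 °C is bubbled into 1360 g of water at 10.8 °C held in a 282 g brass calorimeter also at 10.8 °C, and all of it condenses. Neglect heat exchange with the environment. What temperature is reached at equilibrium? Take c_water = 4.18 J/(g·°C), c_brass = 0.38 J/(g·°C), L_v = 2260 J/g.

Conservation of energy gives ΣQ = 0:
steam→water at 100 °C releases m L_v = 15.8·2260 = 35708
  condensed water 100 °C→T: 66.04(T − 100)
  original water: 5684.8(T − 10.8)
  brass cup: 282·0.38·(T − 10.8) = 107.16(T − 10.8)
5858 T = 35708 + 6604.4 + 62553 = 104866
T ≈ 17.90 °C, under the boiling point, so the assumption holds.

T_f ≈ 17.9 °C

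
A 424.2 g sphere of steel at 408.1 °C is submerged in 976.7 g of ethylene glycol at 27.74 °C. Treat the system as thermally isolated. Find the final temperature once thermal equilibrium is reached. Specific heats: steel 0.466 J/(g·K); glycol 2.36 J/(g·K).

Energy conservation, ΣQ = 0:
424.2×0.466×(T − 408.1) + 976.7×2.36×(T − 27.74) = 0
(197.68 + 2305) T = 197.68×408.1 + 2305×27.74
T = 144613/2502.7 ≈ 57.78 °C

T_f ≈ 57.8 °C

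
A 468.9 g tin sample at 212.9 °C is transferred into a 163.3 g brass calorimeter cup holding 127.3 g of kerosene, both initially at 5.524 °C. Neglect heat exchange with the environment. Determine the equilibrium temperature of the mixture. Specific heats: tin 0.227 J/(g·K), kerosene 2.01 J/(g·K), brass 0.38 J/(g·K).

T_f ≈ 57.5 °C

Taking heat into each body as positive, Σ m c ΔT = 0:
468.9·0.227·(T − 212.9) + 127.3·2.01·(T − 5.524) + 163.3·0.38·(T − 5.524) = 0
424.37 T = 24417
T = 24417/424.37 ≈ 57.54 °C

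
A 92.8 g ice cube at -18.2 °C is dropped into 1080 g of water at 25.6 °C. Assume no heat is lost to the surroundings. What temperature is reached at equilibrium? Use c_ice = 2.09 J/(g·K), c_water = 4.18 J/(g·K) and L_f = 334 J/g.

T_f ≈ 16.5 °C

Conservation of energy gives ΣQ = 0:
ice -18.2→0 °C: 92.8×2.09×18.2 = 3529.9; latent heat to melt: 92.8×334 = 30995; warm the meltwater: 387.9 T; water: 4514.4(T − 25.6)
4902.3 T = 115569 − 34525 = 81044
T ≈ 16.53 °C — above 0 °C, consistent with complete melting.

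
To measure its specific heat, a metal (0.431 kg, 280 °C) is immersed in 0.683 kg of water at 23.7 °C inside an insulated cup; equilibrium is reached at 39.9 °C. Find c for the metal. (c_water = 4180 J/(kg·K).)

c ≈ 447 J/(kg·K)

Net heat exchanged in the isolated system is zero:
0.431×c×(39.9 − 280) + 0.683×4180×(39.9 − 23.7) = 0
-103.48 c = -46250
c = -46250/-103.48 ≈ 446.9 J/(kg·K)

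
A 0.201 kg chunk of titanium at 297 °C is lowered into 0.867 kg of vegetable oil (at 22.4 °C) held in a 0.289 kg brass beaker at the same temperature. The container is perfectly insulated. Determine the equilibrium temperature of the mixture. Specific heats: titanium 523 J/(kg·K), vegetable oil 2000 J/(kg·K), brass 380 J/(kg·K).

Taking heat into each body as positive, Σ m c ΔT = 0:
0.201×523×(T − 297) + 0.867×2000×(T − 22.4) + 0.289×380×(T − 22.4) = 0
105.12(T − 297) + 1734(T − 22.4) + 109.82(T − 22.4) = 0
(105.12 + 1734 + 109.82) T = 105.12×297 + 1734×22.4 + 109.82×22.4
T ≈ 37.21 °C

T_f ≈ 37.2 °C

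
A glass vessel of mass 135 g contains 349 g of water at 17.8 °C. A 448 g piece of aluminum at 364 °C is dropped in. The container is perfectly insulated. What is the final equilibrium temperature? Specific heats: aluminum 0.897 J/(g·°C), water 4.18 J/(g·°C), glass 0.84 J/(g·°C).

T_f ≈ 88.3 °C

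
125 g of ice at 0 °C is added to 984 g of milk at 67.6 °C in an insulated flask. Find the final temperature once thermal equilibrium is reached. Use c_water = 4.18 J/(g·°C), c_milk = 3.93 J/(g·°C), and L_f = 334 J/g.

T_f ≈ 50.0 °C

Energy balance with sensible and latent terms:
latent heat to melt: 125·334 = 41750
  meltwater 0→T: 125·4.18·T = 522.5 T
  milk: 3867.1(T − 67.6)
4389.6 T = 261417 − 41750 = 219667
T ≈ 50.04 °C (positive, so assuming full melt was valid).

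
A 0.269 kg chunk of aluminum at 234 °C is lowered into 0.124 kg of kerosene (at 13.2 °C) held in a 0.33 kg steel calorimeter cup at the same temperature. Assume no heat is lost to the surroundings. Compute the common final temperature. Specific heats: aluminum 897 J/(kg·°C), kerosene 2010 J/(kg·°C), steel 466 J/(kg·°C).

T_f ≈ 95.9 °C

With ΣQ=0 the equilibrium temperature is the m·c-weighted mean:
T_f = (241.29·234 + 249.24·13.2 + 153.78·13.2) / (241.29 + 249.24 + 153.78)
    = 61782 / 644.31 ≈ 95.89 °C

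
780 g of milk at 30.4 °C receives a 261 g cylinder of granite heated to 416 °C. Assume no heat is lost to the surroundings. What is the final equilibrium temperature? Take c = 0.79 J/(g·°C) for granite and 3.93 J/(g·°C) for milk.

Setting the total heat transfer to zero:
261*0.79*(T − 416) + 780*3.93*(T − 30.4) = 0
(206.19 + 3065.4) T = 206.19*416 + 3065.4*30.4
T ≈ 54.70 °C

T_f ≈ 54.7 °C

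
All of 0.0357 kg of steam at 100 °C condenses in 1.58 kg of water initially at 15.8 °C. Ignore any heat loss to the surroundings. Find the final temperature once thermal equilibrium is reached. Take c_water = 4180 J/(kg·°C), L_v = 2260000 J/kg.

T_f ≈ 29.6 °C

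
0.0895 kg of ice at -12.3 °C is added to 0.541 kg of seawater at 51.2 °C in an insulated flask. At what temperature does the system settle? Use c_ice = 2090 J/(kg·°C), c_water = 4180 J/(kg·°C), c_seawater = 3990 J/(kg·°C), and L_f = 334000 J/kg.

Net heat exchanged in the isolated system is zero:
warm ice to 0 °C: 0.0895×2090×(0 − (-12.3)) = 2300.8
  melt ice: 0.0895×334000 = 29893
  warm the meltwater: 374.11 T
  seawater: 2158.6(T − 51.2)
2532.7 T = 110520 − 32194 = 78326
T ≈ 30.93 °C — above 0 °C, consistent with complete melting.

T_f ≈ 30.9 °C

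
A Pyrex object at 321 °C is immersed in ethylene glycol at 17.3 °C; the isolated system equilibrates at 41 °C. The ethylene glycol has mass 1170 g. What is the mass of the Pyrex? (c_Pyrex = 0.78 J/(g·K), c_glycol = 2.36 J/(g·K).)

m ≈ 300 g

Heat lost by the Pyrex = heat gained by the glycol:
m×0.78×(321 − 41) = 1170×2.36×(41 − 17.3)
218.4 m = 65440  ⇒  m ≈ 299.6 g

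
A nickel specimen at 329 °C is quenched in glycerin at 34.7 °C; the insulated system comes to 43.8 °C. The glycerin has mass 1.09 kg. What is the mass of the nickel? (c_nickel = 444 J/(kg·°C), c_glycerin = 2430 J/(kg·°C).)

m ≈ 0.19 kg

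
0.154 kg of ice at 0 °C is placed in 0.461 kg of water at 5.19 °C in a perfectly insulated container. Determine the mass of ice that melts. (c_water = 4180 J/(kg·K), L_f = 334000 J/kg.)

m_melted ≈ 0.0299 kg

Water can give up m c ΔT = 0.461×4180×5.19 = 10001 J before reaching 0 °C.
To melt every bit of ice: 0.154×334000 = 51436 J.
That's not enough to melt it all — equilibrium is at 0 °C with ice remaining.
Mass melted = 10001/334000 ≈ 0.02994 kg.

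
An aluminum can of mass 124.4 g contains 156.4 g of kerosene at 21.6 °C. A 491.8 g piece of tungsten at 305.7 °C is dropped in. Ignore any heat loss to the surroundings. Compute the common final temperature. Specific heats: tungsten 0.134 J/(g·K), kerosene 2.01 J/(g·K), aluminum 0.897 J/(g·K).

Energy conservation, ΣQ = 0:
491.8·0.134·(T − 305.7) + 156.4·2.01·(T − 21.6) + 124.4·0.897·(T − 21.6) = 0
65.9(T − 305.7) + 314.36(T − 21.6) + 111.59(T − 21.6) = 0
491.85 T = 29347
T = 29347/491.85 ≈ 59.67 °C

T_f ≈ 59.7 °C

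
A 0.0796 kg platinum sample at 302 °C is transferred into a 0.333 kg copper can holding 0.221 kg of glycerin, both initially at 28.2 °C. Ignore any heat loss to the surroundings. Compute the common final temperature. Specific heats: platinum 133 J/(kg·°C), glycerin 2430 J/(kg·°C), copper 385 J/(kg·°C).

T_f ≈ 32.5 °C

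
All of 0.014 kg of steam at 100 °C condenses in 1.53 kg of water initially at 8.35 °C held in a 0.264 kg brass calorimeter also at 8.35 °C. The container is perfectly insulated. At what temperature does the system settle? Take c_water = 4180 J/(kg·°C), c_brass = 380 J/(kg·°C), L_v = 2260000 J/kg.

T_f ≈ 14.0 °C

Taking heat into each body as positive, Σ m c ΔT = 0:
condense steam: −0.014·2260000 = −31640
  condensed water 100 °C→T: 58.52(T − 100)
  original water: 6395.4(T − 8.35)
  cup: 100.32(T − 8.35)
6554.2 T = 31640 + 5852 + 54239 = 91731
T ≈ 14.00 °C — below 100 °C, confirming all the steam condensed.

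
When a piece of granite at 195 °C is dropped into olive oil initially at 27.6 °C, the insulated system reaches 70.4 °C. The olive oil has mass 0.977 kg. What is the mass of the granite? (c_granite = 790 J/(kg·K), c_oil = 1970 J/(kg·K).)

m ≈ 0.837 kg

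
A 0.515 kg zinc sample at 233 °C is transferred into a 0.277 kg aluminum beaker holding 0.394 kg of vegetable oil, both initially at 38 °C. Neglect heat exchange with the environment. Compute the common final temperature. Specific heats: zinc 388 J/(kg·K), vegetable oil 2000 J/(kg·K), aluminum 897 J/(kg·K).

Conservation of energy gives ΣQ = 0:
0.515·388·(T − 233) + 0.394·2000·(T − 38) + 0.277·897·(T − 38) = 0
(199.82 + 788 + 248.47) T = 199.82·233 + 788·38 + 248.47·38
T ≈ 69.52 °C

T_f ≈ 69.5 °C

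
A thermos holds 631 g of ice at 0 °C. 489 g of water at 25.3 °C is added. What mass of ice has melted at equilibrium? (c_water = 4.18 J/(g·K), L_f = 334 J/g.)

m_melted ≈ 155 g

Heat available from the water dropping to 0 °C: 489×4.18×25.3 = 51714 J.
To melt every bit of ice: 631×334 = 210754 J.
51714 J < 210754 J, so only part of the ice melts and the system sits at 0 °C.
m_melted×334 = 51714  ⇒  m_melted ≈ 154.8 g.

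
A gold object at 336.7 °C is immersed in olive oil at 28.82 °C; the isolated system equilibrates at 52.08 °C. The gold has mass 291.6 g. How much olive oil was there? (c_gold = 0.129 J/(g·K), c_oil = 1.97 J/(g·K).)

m ≈ 234 g

Heat lost by the gold = heat gained by the oil:
291.6×0.129×(336.7 − 52.08) = m×1.97×(52.08 − 28.82)
45.82 m = 10706  ⇒  m ≈ 233.7 g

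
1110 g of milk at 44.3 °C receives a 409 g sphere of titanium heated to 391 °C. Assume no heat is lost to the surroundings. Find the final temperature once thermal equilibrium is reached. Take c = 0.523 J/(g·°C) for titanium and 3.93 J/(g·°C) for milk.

T_f ≈ 60.5 °C

T_f = Σ m_i c_i T_i / Σ m_i c_i:
T_f = (213.91×391 + 4362.3×44.3) / (213.91 + 4362.3)
    = 276888 / 4576.2 ≈ 60.51 °C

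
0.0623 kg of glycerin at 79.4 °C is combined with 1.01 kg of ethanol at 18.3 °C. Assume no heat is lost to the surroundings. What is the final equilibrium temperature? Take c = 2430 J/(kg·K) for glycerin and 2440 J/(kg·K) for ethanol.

T_f ≈ 21.8 °C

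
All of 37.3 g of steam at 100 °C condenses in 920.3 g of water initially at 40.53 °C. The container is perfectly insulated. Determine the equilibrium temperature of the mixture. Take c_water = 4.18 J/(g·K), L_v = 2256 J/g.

T_f ≈ 63.9 °C

Net heat exchanged in the isolated system is zero:
condense steam: −37.3×2256 = −84149; condensate cools 100→T: 37.3×4.18×(T − 100) = 155.91(T − 100); original water: 3846.9(T − 40.53)
4002.8 T = 84149 + 15591 + 155913 = 255653
T ≈ 63.87 °C, under the boiling point, so the assumption holds.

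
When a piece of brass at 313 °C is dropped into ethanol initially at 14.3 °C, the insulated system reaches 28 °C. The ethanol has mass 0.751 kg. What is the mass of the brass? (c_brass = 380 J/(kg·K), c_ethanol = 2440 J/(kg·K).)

m ≈ 0.232 kg

Energy conservation, ΣQ = 0:
m×380×(28 − 313) + 0.751×2440×(28 − 14.3) = 0
-108300 m = -25104
m = -25104/-108300 ≈ 0.2318 kg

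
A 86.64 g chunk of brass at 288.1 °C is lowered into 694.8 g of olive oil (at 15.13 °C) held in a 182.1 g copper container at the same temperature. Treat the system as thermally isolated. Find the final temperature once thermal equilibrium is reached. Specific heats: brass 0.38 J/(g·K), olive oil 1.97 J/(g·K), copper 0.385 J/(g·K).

Energy conservation, ΣQ = 0:
86.64*0.38*(T − 288.1) + 694.8*1.97*(T − 15.13) + 182.1*0.385*(T − 15.13) = 0
(32.92 + 1368.8 + 70.11) T = 32.92*288.1 + 1368.8*15.13 + 70.11*15.13
T = 31255 / 1471.8 = 21.2 °C

T_f ≈ 21.2 °C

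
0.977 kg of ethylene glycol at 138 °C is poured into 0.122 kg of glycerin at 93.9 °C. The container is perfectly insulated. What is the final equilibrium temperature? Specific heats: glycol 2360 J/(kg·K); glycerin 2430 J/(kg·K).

Setting the total heat transfer to zero:
0.977*2360*(T − 138) + 0.122*2430*(T − 93.9) = 0
2305.7(T − 138) + 296.46(T − 93.9) = 0
(2305.7 + 296.46) T = 2305.7*138 + 296.46*93.9
T ≈ 132.98 °C

T_f ≈ 133.0 °C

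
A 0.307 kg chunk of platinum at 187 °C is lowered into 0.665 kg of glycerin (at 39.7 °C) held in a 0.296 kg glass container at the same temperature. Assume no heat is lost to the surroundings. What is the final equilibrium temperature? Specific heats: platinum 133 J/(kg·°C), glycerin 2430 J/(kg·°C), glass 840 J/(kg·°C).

T_f ≈ 42.9 °C

Net heat exchanged in the isolated system is zero:
0.307×133×(T − 187) + 0.665×2430×(T − 39.7) + 0.296×840×(T − 39.7) = 0
1905.4 T = 81660
T = 81660/1905.4 ≈ 42.86 °C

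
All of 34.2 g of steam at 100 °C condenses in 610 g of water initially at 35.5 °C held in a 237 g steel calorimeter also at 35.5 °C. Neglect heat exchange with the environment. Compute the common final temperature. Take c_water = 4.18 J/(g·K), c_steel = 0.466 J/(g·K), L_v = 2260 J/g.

Heat gained plus heat lost sum to zero:
condense steam: −34.2×2260 = −77292
  condensed water 100 °C→T: 142.96(T − 100)
  water warms: 610×4.18×(T − 35.5) = 2549.8(T − 35.5)
  steel cup: 237×0.466×(T − 35.5) = 110.44(T − 35.5)
2803.2 T = 77292 + 14296 + 94439 = 186026
T ≈ 66.36 °C — below 100 °C, confirming all the steam condensed.

T_f ≈ 66.4 °C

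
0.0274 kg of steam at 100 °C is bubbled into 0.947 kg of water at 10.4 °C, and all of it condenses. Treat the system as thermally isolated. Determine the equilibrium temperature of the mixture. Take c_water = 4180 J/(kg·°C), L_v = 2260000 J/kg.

Energy balance with sensible and latent terms:
latent heat released on condensation: 0.0274×2260000 = 61924; condensed water 100 °C→T: 114.53(T − 100); original water: 3958.5(T − 10.4)
4073 T = 61924 + 11453 + 41168 = 114545
T ≈ 28.12 °C — below 100 °C, confirming all the steam condensed.

T_f ≈ 28.1 °C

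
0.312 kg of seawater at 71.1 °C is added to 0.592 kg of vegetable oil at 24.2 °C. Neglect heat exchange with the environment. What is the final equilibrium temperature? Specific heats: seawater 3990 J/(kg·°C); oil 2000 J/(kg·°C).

T_f ≈ 48.2 °C

With ΣQ=0 the equilibrium temperature is the m·c-weighted mean:
T_f = (1244.9×71.1 + 1184×24.2) / (1244.9 + 1184)
    = 117164 / 2428.9 ≈ 48.24 °C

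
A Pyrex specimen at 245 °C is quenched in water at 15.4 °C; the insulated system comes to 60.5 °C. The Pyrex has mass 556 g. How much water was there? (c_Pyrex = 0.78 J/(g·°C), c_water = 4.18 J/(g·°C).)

m ≈ 424 g

Energy conservation, ΣQ = 0:
556·0.78·(60.5 − 245) + m·4.18·(60.5 − 15.4) = 0
188.52 m = 80014
m = 80014/188.52 ≈ 424.4 g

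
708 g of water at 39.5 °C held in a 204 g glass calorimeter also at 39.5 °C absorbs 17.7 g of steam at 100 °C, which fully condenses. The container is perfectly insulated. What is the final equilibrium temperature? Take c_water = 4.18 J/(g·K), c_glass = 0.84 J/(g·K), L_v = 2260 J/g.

T_f ≈ 53.4 °C

Heat gained plus heat lost sum to zero:
condense steam: −17.7×2260 = −40002
  condensate cools 100→T: 17.7×4.18×(T − 100) = 73.99(T − 100)
  water warms: 708×4.18×(T − 39.5) = 2959.4(T − 39.5)
  cup: 171.36(T − 39.5)
3204.8 T = 40002 + 7398.6 + 123667 = 171067
T ≈ 53.38 °C — below 100 °C, confirming all the steam condensed.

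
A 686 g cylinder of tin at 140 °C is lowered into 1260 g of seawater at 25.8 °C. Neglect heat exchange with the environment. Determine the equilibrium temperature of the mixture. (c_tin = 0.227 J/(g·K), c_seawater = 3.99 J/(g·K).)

T_f ≈ 29.2 °C

Energy conservation, ΣQ = 0:
686·0.227·(T − 140) + 1260·3.99·(T − 25.8) = 0
5183.1 T = 151508
T = 151508 / 5183.1 = 29.2 °C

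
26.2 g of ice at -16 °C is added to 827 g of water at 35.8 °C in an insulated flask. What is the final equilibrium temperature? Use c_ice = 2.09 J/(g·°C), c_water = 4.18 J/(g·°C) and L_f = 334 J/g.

Energy balance with sensible and latent terms:
warm ice to 0 °C: 26.2·2.09·(0 − (-16)) = 876.13
  latent heat to melt: 26.2·334 = 8750.8
  meltwater 0→T: 26.2·4.18·T = 109.52 T
  water: 3456.9(T − 35.8)
3566.4 T = 123756 − 9626.9 = 114129
T ≈ 32.00 °C — above 0 °C, consistent with complete melting.

T_f ≈ 32.0 °C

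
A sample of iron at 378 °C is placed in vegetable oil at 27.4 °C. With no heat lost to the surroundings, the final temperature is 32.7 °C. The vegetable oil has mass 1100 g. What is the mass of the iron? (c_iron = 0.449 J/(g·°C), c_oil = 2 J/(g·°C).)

m ≈ 75.2 g

Energy conservation, ΣQ = 0:
m×0.449×(32.7 − 378) + 1100×2×(32.7 − 27.4) = 0
-155.04 m = -11660
m = -11660/-155.04 ≈ 75.21 g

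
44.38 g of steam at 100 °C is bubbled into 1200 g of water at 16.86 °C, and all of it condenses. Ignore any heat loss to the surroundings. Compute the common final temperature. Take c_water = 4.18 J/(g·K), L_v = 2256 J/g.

Setting the total heat transfer to zero:
condense steam: −44.38·2256 = −100121; condensate cools 100→T: 44.38·4.18·(T − 100) = 185.51(T − 100); water warms: 1200·4.18·(T − 16.86) = 5016(T − 16.86)
5201.5 T = 100121 + 18551 + 84570 = 203242
T ≈ 39.07 °C, under the boiling point, so the assumption holds.

T_f ≈ 39.1 °C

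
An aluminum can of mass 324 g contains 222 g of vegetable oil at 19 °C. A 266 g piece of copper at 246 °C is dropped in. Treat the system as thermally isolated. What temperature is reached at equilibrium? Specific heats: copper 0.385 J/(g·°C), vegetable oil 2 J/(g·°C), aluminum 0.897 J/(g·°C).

T_f ≈ 46.8 °C

Energy conservation, ΣQ = 0:
266*0.385*(T − 246) + 222*2*(T − 19) + 324*0.897*(T − 19) = 0
102.41(T − 246) + 444(T − 19) + 290.63(T − 19) = 0
837.04 T = 39151
T = 39151/837.04 ≈ 46.77 °C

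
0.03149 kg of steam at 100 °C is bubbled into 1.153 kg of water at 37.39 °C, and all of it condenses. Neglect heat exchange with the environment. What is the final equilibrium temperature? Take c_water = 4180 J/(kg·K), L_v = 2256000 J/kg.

Sum of m c ΔT and latent-heat terms is zero:
steam→water at 100 °C releases m L_v = 0.03149·2256000 = 71041
  condensed water 100 °C→T: 131.63(T − 100)
  original water: 4819.5(T − 37.39)
4951.2 T = 71041 + 13163 + 180203 = 264407
T ≈ 53.40 °C (< 100 °C, so full condensation is consistent).

T_f ≈ 53.4 °C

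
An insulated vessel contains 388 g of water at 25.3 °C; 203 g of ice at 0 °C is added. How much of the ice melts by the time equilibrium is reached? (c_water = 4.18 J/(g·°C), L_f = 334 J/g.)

m_melted ≈ 123 g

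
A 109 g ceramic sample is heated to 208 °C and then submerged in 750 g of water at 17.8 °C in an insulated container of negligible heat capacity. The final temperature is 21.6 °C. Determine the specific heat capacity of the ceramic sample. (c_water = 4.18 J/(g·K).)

c ≈ 0.586 J/(g·K)

Heat lost by the ceramic sample = heat gained by the water:
109×c×(208 − 21.6) = 750×4.18×(21.6 − 17.8)
20318 c = 11913  ⇒  c ≈ 0.5863 J/(g·K)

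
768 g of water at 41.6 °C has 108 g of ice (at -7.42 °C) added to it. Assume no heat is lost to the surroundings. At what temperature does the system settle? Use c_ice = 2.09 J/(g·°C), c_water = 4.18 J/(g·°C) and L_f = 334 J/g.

T_f ≈ 26.2 °C

Energy conservation, ΣQ = 0:
warm ice to 0 °C: 108·2.09·(0 − (-7.42)) = 1674.8
  melt ice: 108·334 = 36072
  meltwater 0→T: 108·4.18·T = 451.44 T
  water cools: 768·4.18·(T − 41.6) = 3210.2(T − 41.6)
3661.7 T = 133546 − 37747 = 95799
T ≈ 26.16 °C (positive, so assuming full melt was valid).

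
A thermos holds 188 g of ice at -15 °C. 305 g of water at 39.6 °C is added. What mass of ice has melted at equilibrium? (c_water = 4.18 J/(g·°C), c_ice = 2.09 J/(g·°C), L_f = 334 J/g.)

m_melted ≈ 134 g

Heat available from the water dropping to 0 °C: 305·4.18·39.6 = 50486 J.
Warming the ice to 0 °C takes 188·2.09·15 = 5893.8 J, leaving 44592 J for melting.
To melt every bit of ice: 188·334 = 62792 J.
44592 J < 62792 J, so only part of the ice melts and the system sits at 0 °C.
m_melt = 44592 / L_f = 133.5 g.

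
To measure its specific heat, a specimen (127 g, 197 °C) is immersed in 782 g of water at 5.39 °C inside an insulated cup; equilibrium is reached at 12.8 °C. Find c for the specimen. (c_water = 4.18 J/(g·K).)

m_s c (T_s − T_f) = m_water c_water (T_f − T_0):
127×c×(197 − 12.8) = 782×4.18×(12.8 − 5.39)
23393 c = 24222  ⇒  c ≈ 1.035 J/(g·K)

c ≈ 1.04 J/(g·K)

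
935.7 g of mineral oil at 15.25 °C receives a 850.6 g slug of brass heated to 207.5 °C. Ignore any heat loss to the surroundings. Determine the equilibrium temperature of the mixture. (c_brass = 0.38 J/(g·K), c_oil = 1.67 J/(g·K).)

T_f ≈ 48.2 °C

Let T be the final temperature. ΣQ_i = 0:
850.6×0.38×(T − 207.5) + 935.7×1.67×(T − 15.25) = 0
323.23(T − 207.5) + 1562.6(T − 15.25) = 0
(323.23 + 1562.6) T = 323.23×207.5 + 1562.6×15.25
T ≈ 48.20 °C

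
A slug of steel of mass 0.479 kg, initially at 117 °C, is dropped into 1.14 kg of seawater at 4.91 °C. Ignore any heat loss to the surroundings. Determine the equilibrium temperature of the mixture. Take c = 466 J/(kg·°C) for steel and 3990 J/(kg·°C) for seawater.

T_f ≈ 10.2 °C

Heat lost by the steel equals heat gained by the seawater:
0.479*466*(117 − T) = 1.14*3990*(T − 4.91)
223.21(117 − T) = 4548.6(T − 4.91)
4771.8 T = 48450  ⇒  T ≈ 10.15 °C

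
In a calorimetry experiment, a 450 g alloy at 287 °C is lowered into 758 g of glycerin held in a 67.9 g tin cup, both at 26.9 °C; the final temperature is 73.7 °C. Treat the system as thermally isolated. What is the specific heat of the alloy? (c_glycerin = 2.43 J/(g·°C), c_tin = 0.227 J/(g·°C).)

c ≈ 0.906 J/(g·°C)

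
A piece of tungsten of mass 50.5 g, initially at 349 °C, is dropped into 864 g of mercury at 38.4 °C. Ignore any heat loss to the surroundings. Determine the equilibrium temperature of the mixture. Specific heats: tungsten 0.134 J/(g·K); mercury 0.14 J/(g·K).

T_f ≈ 54.9 °C

Energy conservation, ΣQ = 0:
50.5×0.134×(T − 349) + 864×0.14×(T − 38.4) = 0
6.767(T − 349) + 120.96(T − 38.4) = 0
(6.767 + 120.96) T = 6.767×349 + 120.96×38.4
T ≈ 54.86 °C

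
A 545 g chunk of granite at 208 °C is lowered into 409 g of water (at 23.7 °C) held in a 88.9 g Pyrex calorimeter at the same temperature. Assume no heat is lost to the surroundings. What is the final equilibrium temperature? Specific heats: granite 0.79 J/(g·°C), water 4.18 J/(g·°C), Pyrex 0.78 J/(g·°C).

T_f ≈ 59.6 °C

Setting the total heat transfer to zero:
545·0.79·(T − 208) + 409·4.18·(T − 23.7) + 88.9·0.78·(T − 23.7) = 0
430.55(T − 208) + 1709.6(T − 23.7) + 69.34(T − 23.7) = 0
(430.55 + 1709.6 + 69.34) T = 430.55·208 + 1709.6·23.7 + 69.34·23.7
T ≈ 59.61 °C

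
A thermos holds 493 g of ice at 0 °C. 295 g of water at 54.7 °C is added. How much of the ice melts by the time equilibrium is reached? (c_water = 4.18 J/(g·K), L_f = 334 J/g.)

m_melted ≈ 202 g

Cooling the water to 0 °C releases 295×4.18×54.7 = 67451 J.
Fully melting the ice requires m_ice L_f = 493×334 = 164662 J.
67451 J < 164662 J, so only part of the ice melts and the system sits at 0 °C.
m_melted×334 = 67451  ⇒  m_melted ≈ 201.9 g.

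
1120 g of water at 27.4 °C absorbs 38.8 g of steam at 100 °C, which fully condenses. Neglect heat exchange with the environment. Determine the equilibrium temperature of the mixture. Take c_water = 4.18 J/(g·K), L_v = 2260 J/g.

Net heat exchanged in the isolated system is zero:
latent heat released on condensation: 38.8·2260 = 87688; condensate cools 100→T: 38.8·4.18·(T − 100) = 162.18(T − 100); original water: 4681.6(T − 27.4)
4843.8 T = 87688 + 16218 + 128276 = 232182
T ≈ 47.93 °C (< 100 °C, so full condensation is consistent).

T_f ≈ 47.9 °C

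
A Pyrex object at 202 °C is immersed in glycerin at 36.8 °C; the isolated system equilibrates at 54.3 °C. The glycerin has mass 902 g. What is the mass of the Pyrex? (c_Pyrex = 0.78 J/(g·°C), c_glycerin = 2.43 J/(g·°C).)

Taking heat into each body as positive, Σ m c ΔT = 0:
m·0.78·(54.3 − 202) + 902·2.43·(54.3 − 36.8) = 0
-115.21 m = -38358
m = -38358/-115.21 ≈ 332.9 g

m ≈ 333 g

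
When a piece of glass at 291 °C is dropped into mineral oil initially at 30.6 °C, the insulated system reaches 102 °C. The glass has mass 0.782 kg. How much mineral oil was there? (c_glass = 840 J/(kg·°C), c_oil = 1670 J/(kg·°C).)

Heat lost by the glass = heat gained by the oil:
0.782×840×(291 − 102) = m×1670×(102 − 30.6)
119238 m = 124150  ⇒  m ≈ 1.041 kg

m ≈ 1.04 kg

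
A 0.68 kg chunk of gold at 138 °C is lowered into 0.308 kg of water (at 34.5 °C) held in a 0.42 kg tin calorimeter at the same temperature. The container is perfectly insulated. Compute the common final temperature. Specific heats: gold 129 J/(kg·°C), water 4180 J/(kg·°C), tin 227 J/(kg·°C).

T_f ≈ 40.7 °C

Setting the total heat transfer to zero:
0.68*129*(T − 138) + 0.308*4180*(T − 34.5) + 0.42*227*(T − 34.5) = 0
87.72(T − 138) + 1287.4(T − 34.5) + 95.34(T − 34.5) = 0
1470.5 T = 59811
T = 59811/1470.5 ≈ 40.67 °C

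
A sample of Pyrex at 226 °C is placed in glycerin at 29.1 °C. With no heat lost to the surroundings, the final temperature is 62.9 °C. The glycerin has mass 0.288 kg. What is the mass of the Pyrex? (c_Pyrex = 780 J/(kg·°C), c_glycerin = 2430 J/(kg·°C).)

m ≈ 0.186 kg

Let T be the final temperature. ΣQ_i = 0:
m·780·(62.9 − 226) + 0.288·2430·(62.9 − 29.1) = 0
-127218 m = -23655
m = -23655/-127218 ≈ 0.1859 kg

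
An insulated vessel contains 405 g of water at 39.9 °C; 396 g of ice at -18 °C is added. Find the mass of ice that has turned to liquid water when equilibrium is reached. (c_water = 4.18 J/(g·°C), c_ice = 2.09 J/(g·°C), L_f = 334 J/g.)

m_melted ≈ 158 g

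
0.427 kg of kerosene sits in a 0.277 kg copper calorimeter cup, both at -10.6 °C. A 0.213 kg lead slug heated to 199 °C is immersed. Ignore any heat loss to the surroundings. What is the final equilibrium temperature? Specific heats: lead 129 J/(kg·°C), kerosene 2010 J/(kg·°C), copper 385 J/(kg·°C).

Energy conservation, ΣQ = 0:
0.213*129*(T − 199) + 0.427*2010*(T − (-10.6)) + 0.277*385*(T − (-10.6)) = 0
992.39 T = -4760.2
T = -4760.2 / 992.39 = -4.8 °C

T_f ≈ -4.8 °C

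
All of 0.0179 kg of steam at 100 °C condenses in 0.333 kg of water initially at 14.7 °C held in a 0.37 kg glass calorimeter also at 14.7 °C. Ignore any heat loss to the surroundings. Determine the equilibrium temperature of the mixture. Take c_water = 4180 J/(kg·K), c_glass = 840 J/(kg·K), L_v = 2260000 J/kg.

Heat gained plus heat lost sum to zero:
condense steam: −0.0179·2260000 = −40454
  condensed water 100 °C→T: 74.82(T − 100)
  original water: 1391.9(T − 14.7)
  glass cup: 0.37·840·(T − 14.7) = 310.8(T − 14.7)
1777.6 T = 40454 + 7482.2 + 25030 = 72966
T ≈ 41.05 °C (< 100 °C, so full condensation is consistent).

T_f ≈ 41.0 °C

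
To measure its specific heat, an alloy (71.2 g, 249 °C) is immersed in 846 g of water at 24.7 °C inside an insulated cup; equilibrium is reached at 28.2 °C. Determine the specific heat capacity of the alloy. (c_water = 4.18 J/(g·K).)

Heat lost by the alloy = heat gained by the water:
71.2·c·(249 − 28.2) = 846·4.18·(28.2 − 24.7)
15721 c = 12377  ⇒  c ≈ 0.7873 J/(g·K)

c ≈ 0.787 J/(g·K)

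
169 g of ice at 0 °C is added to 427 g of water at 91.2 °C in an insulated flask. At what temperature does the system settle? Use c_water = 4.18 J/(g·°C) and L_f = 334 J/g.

T_f ≈ 42.7 °C

Net heat exchanged in the isolated system is zero:
melt ice: 169×334 = 56446
  warm the meltwater: 706.42 T
  water: 1784.9(T − 91.2)
2491.3 T = 162779 − 56446 = 106333
T ≈ 42.68 °C — above 0 °C, consistent with complete melting.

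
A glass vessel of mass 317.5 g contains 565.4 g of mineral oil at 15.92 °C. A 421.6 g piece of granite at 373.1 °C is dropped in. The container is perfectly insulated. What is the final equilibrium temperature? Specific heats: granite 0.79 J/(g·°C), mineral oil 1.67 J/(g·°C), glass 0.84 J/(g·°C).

Let T be the final temperature. ΣQ_i = 0:
421.6·0.79·(T − 373.1) + 565.4·1.67·(T − 15.92) + 317.5·0.84·(T − 15.92) = 0
(333.06 + 944.22 + 266.7) T = 333.06·373.1 + 944.22·15.92 + 266.7·15.92
T = 143544 / 1544 = 93 °C

T_f ≈ 93.0 °C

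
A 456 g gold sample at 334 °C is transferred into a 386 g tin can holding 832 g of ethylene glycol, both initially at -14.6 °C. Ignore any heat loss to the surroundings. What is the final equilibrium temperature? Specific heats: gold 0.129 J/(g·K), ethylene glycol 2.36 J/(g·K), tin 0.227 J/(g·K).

T_f ≈ -4.9 °C

T_f = Σ m_i c_i T_i / Σ m_i c_i:
T_f = (58.82*334 + 1963.5*(-14.6) + 87.62*(-14.6)) / (58.82 + 1963.5 + 87.62)
    = -10299 / 2110 ≈ -4.88 °C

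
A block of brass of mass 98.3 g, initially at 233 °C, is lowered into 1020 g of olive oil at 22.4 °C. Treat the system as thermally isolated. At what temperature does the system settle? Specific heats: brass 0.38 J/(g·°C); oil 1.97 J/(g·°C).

Setting the total heat transfer to zero:
98.3*0.38*(T − 233) + 1020*1.97*(T − 22.4) = 0
(37.35 + 2009.4) T = 37.35*233 + 2009.4*22.4
T ≈ 26.24 °C

T_f ≈ 26.2 °C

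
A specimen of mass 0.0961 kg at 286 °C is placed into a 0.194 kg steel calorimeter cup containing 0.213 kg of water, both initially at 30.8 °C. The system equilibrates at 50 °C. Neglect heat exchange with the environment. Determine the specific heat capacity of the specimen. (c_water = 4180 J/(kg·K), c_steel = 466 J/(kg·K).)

Energy conservation, ΣQ = 0:
0.0961×c×(50 − 286) + 0.213×4180×(50 − 30.8) + 0.194×466×(50 − 30.8) = 0
-22.68 c = -18830
c = -18830/-22.68 ≈ 830.3 J/(kg·K)

c ≈ 830 J/(kg·K)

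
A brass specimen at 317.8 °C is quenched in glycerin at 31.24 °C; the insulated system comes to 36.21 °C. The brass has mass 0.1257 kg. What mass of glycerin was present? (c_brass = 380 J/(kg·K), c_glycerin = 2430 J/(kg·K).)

Net heat exchanged in the isolated system is zero:
0.1257·380·(36.21 − 317.8) + m·2430·(36.21 − 31.24) = 0
12077 m = 13450
m = 13450/12077 ≈ 1.114 kg

m ≈ 1.11 kg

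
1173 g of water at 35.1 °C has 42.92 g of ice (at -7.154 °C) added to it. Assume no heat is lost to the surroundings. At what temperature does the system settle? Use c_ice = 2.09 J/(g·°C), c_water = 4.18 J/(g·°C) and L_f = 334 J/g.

T_f ≈ 30.9 °C

Energy conservation, ΣQ = 0:
warm ice to 0 °C: 42.92·2.09·(0 − (-7.154)) = 641.73
  melt ice: 42.92·334 = 14335
  meltwater 0→T: 42.92·4.18·T = 179.41 T
  water cools: 1173·4.18·(T − 35.1) = 4903.1(T − 35.1)
5082.5 T = 172100 − 14977 = 157123
T ≈ 30.91 °C (positive, so assuming full melt was valid).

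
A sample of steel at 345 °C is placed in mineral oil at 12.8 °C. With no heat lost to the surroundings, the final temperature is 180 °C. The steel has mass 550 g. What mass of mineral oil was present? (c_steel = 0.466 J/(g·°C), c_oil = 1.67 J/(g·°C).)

m ≈ 151 g

Heat lost by the steel = heat gained by the oil:
550×0.466×(345 − 180) = m×1.67×(180 − 12.8)
279.22 m = 42290  ⇒  m ≈ 151.5 g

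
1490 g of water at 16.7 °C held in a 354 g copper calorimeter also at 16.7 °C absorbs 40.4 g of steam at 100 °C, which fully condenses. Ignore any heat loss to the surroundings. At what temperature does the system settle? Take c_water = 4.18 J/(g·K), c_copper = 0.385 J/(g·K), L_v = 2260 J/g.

Taking heat into each body as positive, Σ m c ΔT = 0:
steam→water at 100 °C releases m L_v = 40.4×2260 = 91304; condensed water 100 °C→T: 168.87(T − 100); water warms: 1490×4.18×(T − 16.7) = 6228.2(T − 16.7); copper cup: 354×0.385×(T − 16.7) = 136.29(T − 16.7)
6533.4 T = 91304 + 16887 + 106287 = 214478
T ≈ 32.83 °C — below 100 °C, confirming all the steam condensed.

T_f ≈ 32.8 °C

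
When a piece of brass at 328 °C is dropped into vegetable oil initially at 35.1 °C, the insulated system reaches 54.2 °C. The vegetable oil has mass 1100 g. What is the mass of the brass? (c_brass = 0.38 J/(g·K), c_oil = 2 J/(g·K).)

m ≈ 404 g

|Q_brass| = |Q_oil|:
m·0.38·(328 − 54.2) = 1100·2·(54.2 − 35.1)
104.04 m = 42020  ⇒  m ≈ 403.9 g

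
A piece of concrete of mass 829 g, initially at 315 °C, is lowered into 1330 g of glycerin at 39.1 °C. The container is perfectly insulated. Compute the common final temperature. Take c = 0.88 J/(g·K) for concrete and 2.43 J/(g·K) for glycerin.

T_f ≈ 89.9 °C

With ΣQ=0 the equilibrium temperature is the m·c-weighted mean:
T_f = (729.52·315 + 3231.9·39.1) / (729.52 + 3231.9)
    = 356166 / 3961.4 ≈ 89.91 °C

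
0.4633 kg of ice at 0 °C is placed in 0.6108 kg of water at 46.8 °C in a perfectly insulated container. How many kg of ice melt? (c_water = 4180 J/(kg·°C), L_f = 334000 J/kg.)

m_melted ≈ 0.358 kg

Heat available from the water dropping to 0 °C: 0.6108×4180×46.8 = 119487 J.
Fully melting the ice requires m_ice L_f = 0.4633×334000 = 154742 J.
119487 J < 154742 J, so only part of the ice melts and the system sits at 0 °C.
Mass melted = 119487/334000 ≈ 0.3577 kg.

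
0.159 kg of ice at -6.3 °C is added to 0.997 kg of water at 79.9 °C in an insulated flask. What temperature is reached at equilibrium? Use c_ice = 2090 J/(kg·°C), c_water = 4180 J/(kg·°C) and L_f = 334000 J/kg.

Energy balance with sensible and latent terms:
ice -6.3→0 °C: 0.159×2090×6.3 = 2093.6
  fusion: m_ice L_f = 0.159×334000 = 53106
  meltwater 0→T: 0.159×4180×T = 664.62 T
  water cools: 0.997×4180×(T − 79.9) = 4167.5(T − 79.9)
4832.1 T = 332980 − 55200 = 277781
T ≈ 57.49 °C. Since T > 0 °C, the all-ice-melts assumption holds.

T_f ≈ 57.5 °C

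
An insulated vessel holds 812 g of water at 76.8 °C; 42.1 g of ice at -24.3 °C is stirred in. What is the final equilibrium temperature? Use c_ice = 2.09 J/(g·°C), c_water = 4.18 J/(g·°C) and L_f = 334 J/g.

T_f ≈ 68.5 °C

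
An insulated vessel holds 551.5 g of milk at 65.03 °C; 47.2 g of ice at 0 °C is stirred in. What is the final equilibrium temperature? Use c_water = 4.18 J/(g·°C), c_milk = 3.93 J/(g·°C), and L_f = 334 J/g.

T_f ≈ 52.9 °C

Net heat exchanged in the isolated system is zero:
melt ice: 47.2·334 = 15765
  meltwater 0→T: 47.2·4.18·T = 197.3 T
  milk: 2167.4(T − 65.03)
2364.7 T = 140946 − 15765 = 125181
T ≈ 52.94 °C. Since T > 0 °C, the all-ice-melts assumption holds.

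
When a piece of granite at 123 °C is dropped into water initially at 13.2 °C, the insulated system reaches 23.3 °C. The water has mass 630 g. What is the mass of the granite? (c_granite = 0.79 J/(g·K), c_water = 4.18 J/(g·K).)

|Q_granite| = |Q_water|:
m·0.79·(123 − 23.3) = 630·4.18·(23.3 − 13.2)
78.76 m = 26597  ⇒  m ≈ 337.7 g

m ≈ 338 g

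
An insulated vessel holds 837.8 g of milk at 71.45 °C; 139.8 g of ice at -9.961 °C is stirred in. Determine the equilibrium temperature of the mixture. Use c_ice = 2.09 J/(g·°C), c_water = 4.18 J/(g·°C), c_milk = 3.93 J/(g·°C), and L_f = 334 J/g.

Heat gained plus heat lost sum to zero:
warm ice to 0 °C: 139.8×2.09×(0 − (-9.961)) = 2910.4; latent heat to melt: 139.8×334 = 46693; warm the meltwater: 584.36 T; milk cools: 837.8×3.93×(T − 71.45) = 3292.6(T − 71.45)
3876.9 T = 235253 − 49604 = 185649
T ≈ 47.89 °C (positive, so assuming full melt was valid).

T_f ≈ 47.9 °C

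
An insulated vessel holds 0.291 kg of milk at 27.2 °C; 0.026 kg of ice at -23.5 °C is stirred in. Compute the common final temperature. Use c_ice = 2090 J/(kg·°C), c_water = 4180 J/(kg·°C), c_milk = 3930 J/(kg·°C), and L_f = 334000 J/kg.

T_f ≈ 16.9 °C

Energy conservation, ΣQ = 0:
ice -23.5→0 °C: 0.026×2090×23.5 = 1277; fusion: m_ice L_f = 0.026×334000 = 8684; warm the meltwater: 108.68 T; milk: 1143.6(T − 27.2)
1252.3 T = 31107 − 9961 = 21146
T ≈ 16.89 °C. Since T > 0 °C, the all-ice-melts assumption holds.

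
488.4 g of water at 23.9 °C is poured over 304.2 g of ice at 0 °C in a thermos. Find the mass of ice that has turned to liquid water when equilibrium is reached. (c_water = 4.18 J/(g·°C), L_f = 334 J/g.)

Cooling the water to 0 °C releases 488.4×4.18×23.9 = 48792 J.
To melt every bit of ice: 304.2×334 = 101603 J.
That's not enough to melt it all — equilibrium is at 0 °C with ice remaining.
m_melted×334 = 48792  ⇒  m_melted ≈ 146.1 g.

m_melted ≈ 146 g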